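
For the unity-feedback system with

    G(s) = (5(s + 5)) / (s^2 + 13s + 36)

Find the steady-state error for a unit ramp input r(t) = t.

e_ss = ∞

G(s) has no poles at the origin.
This is a Type 0 system; Kv = lim_{s→0} s·G(s) = 0, so the steady-state error for a ramp input is infinite.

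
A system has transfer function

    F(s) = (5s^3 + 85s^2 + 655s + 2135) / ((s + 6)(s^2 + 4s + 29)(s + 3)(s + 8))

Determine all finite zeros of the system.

Set the numerator to zero: 5s^3 + 85s^2 + 655s + 2135 = 0, i.e. 5·(s^3 + 17s^2 + 131s + 427) = 0.
Factoring: (s + 7)(s^2 + 10s + 61) = 0.

s = -7, -5 + 6j, -5 - 6j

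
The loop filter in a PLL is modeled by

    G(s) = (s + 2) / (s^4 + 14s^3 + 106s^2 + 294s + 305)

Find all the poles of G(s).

s = -5 ± 6j, -2 ± j

The poles are the roots of the denominator s^4 + 14s^3 + 106s^2 + 294s + 305 = 0.
No real roots exist; factor into two real quadratics: (s^2 + 10s + 61)(s^2 + 4s + 5) = 0.
Each quadratic gives a conjugate pair via the quadratic formula.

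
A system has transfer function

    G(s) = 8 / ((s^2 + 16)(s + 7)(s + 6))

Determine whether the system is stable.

marginally stable

The poles can be read from the denominator factors: s = ±4j, -7, -6.
Since the simple pole(s) at s = ±4j lie on the jω-axis with none in the right half-plane, the system is marginally stable.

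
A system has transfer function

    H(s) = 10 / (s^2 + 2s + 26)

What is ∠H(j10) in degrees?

At s = j10: numerator = 10, denominator = -74 + j20.
∠H = ∠num − ∠den = 0° − (164.88°) = -164.9°.

∠H(j10) ≈ -164.9°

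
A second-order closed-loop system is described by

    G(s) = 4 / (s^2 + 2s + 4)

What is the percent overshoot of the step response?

Comparing s^2 + 2s + 4 to s^2 + 2ζωₙs + ωₙ²: ωₙ = 2 rad/s and ζ = 2/(2·2) = 0.5.
%OS = 100·exp(−πζ/√(1−ζ²)) = 100·exp(−π·0.5/√(1−0.5²)) ≈ 16.3%.

%OS ≈ 16.3%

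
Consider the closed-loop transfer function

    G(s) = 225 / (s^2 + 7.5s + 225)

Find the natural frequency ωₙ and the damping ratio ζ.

ωₙ = 15 rad/s, ζ = 0.25

Compare the denominator to the standard form s^2 + 2ζωₙs + ωₙ².
ωₙ² = 225, so ωₙ = 15 rad/s.
2ζωₙ = 7.5, so ζ = 7.5/(2·15) = 0.25.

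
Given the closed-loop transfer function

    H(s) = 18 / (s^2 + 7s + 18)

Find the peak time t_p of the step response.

t_p ≈ 1.310 s

Comparing s^2 + 7s + 18 to s^2 + 2ζωₙs + ωₙ²: ωₙ = √18 ≈ 4.243 rad/s and ζ = 7/(2·√18) ≈ 0.8250.
ζωₙ = 7/2 = 3.5, so ω_d = ωₙ√(1−ζ²) = √(ωₙ² − (ζωₙ)²) = √(18 − 3.5²) = √5.75 ≈ 2.398 rad/s.
t_p = π/ω_d = π/2.398 ≈ 1.310 s.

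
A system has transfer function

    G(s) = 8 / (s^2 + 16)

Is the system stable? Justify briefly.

The poles can be read from the denominator factors: s = 4j, -4j.
Since the simple pole(s) at s = 4j, -4j lie on the jω-axis with none in the right half-plane, the system is marginally stable.

marginally stable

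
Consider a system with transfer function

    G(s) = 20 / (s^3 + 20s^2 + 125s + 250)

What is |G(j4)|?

|G(j4)| ≈ 0.04529

Substitute s = j4: numerator = 20, denominator = -70 + j436.
|G(j4)| = |20| / |-70 + j436| = 20 / 441.58 ≈ 0.04529.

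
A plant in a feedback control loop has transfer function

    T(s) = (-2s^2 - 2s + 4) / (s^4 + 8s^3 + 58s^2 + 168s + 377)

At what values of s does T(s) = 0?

s = -2, 1

Set the numerator to zero: -2s^2 - 2s + 4 = 0, i.e. -2·(s^2 + s - 2) = 0.
Factoring: (s + 2)(s - 1) = 0.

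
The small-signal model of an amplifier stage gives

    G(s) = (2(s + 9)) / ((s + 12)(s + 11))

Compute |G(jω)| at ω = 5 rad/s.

|G(j5)| ≈ 0.1311

Substitute s = j5: numerator = 18 + j10, denominator = 107 + j115.
|G(j5)| = |18 + j10| / |107 + j115| = 20.591 / 157.08 ≈ 0.1311.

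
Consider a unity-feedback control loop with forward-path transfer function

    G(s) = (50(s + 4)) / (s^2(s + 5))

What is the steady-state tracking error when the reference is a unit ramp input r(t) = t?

G(s) has 2 poles at the origin.
This is a Type 2 system; for a ramp input the steady-state error is zero.

e_ss = 0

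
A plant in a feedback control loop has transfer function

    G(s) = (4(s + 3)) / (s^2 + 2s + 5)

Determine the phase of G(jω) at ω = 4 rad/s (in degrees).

∠G(j4) ≈ -90.84°

At s = j4: numerator = 12 + j16, denominator = -11 + j8.
∠G = ∠num − ∠den = 53.130° − (143.97°) = -90.84°.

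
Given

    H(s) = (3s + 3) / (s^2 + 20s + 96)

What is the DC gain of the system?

Set s = 0: H(0) = (3) / (96) = 1/32.

H(0) = 1/32 ≈ 0.03125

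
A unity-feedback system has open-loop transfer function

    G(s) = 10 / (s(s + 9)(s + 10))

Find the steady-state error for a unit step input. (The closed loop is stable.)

e_ss = 0

G(s) has one pole at the origin.
This is a Type 1 system; for a step input the steady-state error is zero.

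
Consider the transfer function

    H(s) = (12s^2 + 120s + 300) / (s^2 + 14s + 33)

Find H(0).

H(0) = 100/11 ≈ 9.091

Set s = 0: H(0) = (300) / (33) = 100/11.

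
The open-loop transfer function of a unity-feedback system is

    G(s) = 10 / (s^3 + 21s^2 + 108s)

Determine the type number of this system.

Type 1

Factor s from the denominator: s^3 + 21s^2 + 108s = s·(s^2 + 21s + 108).
There is 1 pole at the origin, so the system is Type 1.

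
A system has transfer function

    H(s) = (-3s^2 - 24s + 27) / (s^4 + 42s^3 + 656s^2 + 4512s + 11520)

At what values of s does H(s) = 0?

Set the numerator to zero: -3s^2 - 24s + 27 = 0, i.e. -3·(s^2 + 8s - 9) = 0.
Factoring: (s + 9)(s - 1) = 0.

s = -9, 1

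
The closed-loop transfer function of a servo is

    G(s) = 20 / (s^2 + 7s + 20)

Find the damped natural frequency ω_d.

Comparing s^2 + 7s + 20 to s^2 + 2ζωₙs + ωₙ²: ωₙ = √20 ≈ 4.472 rad/s and ζ = 7/(2·√20) ≈ 0.7826.
ζωₙ = 7/2 = 3.5, so ω_d = ωₙ√(1−ζ²) = √(ωₙ² − (ζωₙ)²) = √(20 − 3.5²) = √7.75 ≈ 2.784 rad/s.

ω_d ≈ 2.784 rad/s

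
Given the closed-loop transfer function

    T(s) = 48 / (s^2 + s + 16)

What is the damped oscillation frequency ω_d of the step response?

Comparing s^2 + s + 16 to s^2 + 2ζωₙs + ωₙ²: ωₙ = 4 rad/s and ζ = 1/(2·4) = 0.125.
ζωₙ = 1/2 = 0.5, so ω_d = ωₙ√(1−ζ²) = √(ωₙ² − (ζωₙ)²) = √(16 − 0.5²) = √15.75 ≈ 3.969 rad/s.

ω_d ≈ 3.969 rad/s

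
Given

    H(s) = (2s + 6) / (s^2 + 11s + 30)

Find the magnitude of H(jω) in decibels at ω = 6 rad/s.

Substitute s = j6: numerator = 6 + j12, denominator = -6 + j66.
|H(j6)| = |6 + j12| / |-6 + j66| = 13.416 / 66.272 ≈ 0.2024.
In decibels: 20·log₁₀(0.2024) ≈ -13.9 dB.

|H(j6)|_dB ≈ -13.9 dB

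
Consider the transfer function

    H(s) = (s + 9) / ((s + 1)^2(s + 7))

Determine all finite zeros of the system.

s = -9

Set the numerator to zero: s + 9 = 0.
So s = -9.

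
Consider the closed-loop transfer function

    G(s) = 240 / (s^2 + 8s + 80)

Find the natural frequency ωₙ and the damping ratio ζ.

ωₙ ≈ 8.944 rad/s, ζ ≈ 0.4472

Compare the denominator to the standard form s^2 + 2ζωₙs + ωₙ².
ωₙ² = 80, so ωₙ = √80 ≈ 8.944 rad/s.
2ζωₙ = 8, so ζ = 8/(2·√80) ≈ 0.4472.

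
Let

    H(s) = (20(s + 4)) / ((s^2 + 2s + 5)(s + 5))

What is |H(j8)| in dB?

Substitute s = j8: numerator = 80 + j160, denominator = -423 - j392.
|H(j8)| = |80 + j160| / |-423 - j392| = 178.89 / 576.71 ≈ 0.3102.
In decibels: 20·log₁₀(0.3102) ≈ -10.2 dB.

|H(j8)|_dB ≈ -10.2 dB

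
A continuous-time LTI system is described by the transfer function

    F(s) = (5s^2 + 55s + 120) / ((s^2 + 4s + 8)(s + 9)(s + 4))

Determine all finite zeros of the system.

Set the numerator to zero: 5s^2 + 55s + 120 = 0, i.e. 5·(s^2 + 11s + 24) = 0.
Factoring: (s + 3)(s + 8) = 0.

s = -3, -8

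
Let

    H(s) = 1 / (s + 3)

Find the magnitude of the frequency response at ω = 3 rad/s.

|H(j3)| ≈ 0.2357

Substitute s = j3: numerator = 1, denominator = 3 + j3.
|H(j3)| = |1| / |3 + j3| = 1 / 4.2426 ≈ 0.2357.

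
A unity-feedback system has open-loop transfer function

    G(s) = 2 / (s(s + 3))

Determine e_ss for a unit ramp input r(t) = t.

G(s) has one pole at the origin.
This is a Type 1 system. Kv = lim_{s→0} s·G(s) = 2/3.
e_ss = 1/Kv = 1/(2/3) = 3/2 ≈ 1.500.

e_ss = 1.500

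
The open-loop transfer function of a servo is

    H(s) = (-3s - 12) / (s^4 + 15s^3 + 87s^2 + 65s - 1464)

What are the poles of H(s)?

The poles are the roots of the denominator s^4 + 15s^3 + 87s^2 + 65s - 1464 = 0.
Trying s = -8: the polynomial evaluates to 0, so (s + 8) is a factor.
Dividing out leaves s^3 + 7s^2 + 31s - 183 = 0.
This factors further as (s^2 + 10s + 61)(s - 3) = 0.

s = -5 ± 6j, -8, 3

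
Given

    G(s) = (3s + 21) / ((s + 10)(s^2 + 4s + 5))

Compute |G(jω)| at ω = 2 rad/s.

Substitute s = j2: numerator = 21 + j6, denominator = -6 + j82.
|G(j2)| = |21 + j6| / |-6 + j82| = 21.840 / 82.219 ≈ 0.2656.

|G(j2)| ≈ 0.2656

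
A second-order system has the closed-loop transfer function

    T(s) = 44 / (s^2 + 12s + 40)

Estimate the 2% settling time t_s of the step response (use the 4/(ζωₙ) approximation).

Comparing s^2 + 12s + 40 to s^2 + 2ζωₙs + ωₙ²: ωₙ = √40 ≈ 6.325 rad/s and ζ = 12/(2·√40) ≈ 0.9487.
ζωₙ = 12/2 = 6, so t_s ≈ 4/(ζωₙ) = 4/6 ≈ 0.6667 s.

t_s ≈ 0.6667 s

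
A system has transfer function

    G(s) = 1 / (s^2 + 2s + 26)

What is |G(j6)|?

Substitute s = j6: numerator = 1, denominator = -10 + j12.
|G(j6)| = |1| / |-10 + j12| = 1 / 15.620 ≈ 0.06402.

|G(j6)| ≈ 0.06402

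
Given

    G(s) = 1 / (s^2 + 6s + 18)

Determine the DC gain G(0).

At s = 0 each factor (s + a) contributes a and each (s^2 + bs + c) contributes c.
G(0) = 1·1 / ((18)) = 1/18 = 1/18.

G(0) = 1/18 ≈ 0.05556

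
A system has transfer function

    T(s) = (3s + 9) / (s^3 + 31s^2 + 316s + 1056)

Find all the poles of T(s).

s = -12, -11, -8

The poles are the roots of the denominator s^3 + 31s^2 + 316s + 1056 = 0.
Trying s = -12: the polynomial evaluates to 0, so (s + 12) is a factor.
Dividing out leaves s^2 + 19s + 88 = 0.
Factoring the quadratic: (s + 11)(s + 8) = 0.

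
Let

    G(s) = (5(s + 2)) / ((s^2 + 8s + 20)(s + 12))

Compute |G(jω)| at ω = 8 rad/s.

Substitute s = j8: numerator = 10 + j40, denominator = -1040 + j416.
|G(j8)| = |10 + j40| / |-1040 + j416| = 41.231 / 1120.1 ≈ 0.03681.

|G(j8)| ≈ 0.03681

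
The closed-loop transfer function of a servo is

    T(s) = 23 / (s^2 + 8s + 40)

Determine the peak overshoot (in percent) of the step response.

Comparing s^2 + 8s + 40 to s^2 + 2ζωₙs + ωₙ²: ωₙ = √40 ≈ 6.325 rad/s and ζ = 8/(2·√40) ≈ 0.6325.
%OS = 100·exp(−πζ/√(1−ζ²)) = 100·exp(−π·0.6325/√(1−0.6325²)) ≈ 7.69%.

%OS ≈ 7.69%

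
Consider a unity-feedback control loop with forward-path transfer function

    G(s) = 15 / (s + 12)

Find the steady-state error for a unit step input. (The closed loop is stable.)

G(s) has no poles at the origin.
This is a Type 0 system. Kp = lim_{s→0} G(s) = 15/12 = 5/4.
e_ss = 1/(1 + Kp) = 1/(1 + 5/4) = 4/9 ≈ 0.4444.

e_ss = 0.4444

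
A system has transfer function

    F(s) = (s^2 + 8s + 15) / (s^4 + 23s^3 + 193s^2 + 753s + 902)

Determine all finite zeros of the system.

s = -3, -5

Set the numerator to zero: s^2 + 8s + 15 = 0.
Factoring: (s + 3)(s + 5) = 0.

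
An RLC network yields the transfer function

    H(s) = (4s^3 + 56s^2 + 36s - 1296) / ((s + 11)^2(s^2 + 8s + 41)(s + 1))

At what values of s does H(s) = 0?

s = -9, -9, 4

Set the numerator to zero: 4s^3 + 56s^2 + 36s - 1296 = 0, i.e. 4·(s^3 + 14s^2 + 9s - 324) = 0.
Factoring: (s + 9)^2(s - 4) = 0.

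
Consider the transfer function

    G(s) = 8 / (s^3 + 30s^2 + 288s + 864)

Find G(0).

G(0) = 1/108 ≈ 0.009259

Set s = 0: G(0) = (8) / (864) = 1/108.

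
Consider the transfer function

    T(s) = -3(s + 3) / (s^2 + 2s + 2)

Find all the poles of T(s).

s = -1 ± j

The poles are the roots of the denominator s^2 + 2s + 2 = 0.
Using the quadratic formula: s = (-2 ± √(-4))/2 = -1 ± 1j.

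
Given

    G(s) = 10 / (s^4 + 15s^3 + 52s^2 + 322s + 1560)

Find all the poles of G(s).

The poles are the roots of the denominator s^4 + 15s^3 + 52s^2 + 322s + 1560 = 0.
Trying s = -5: the polynomial evaluates to 0, so (s + 5) is a factor.
Dividing out leaves s^3 + 10s^2 + 2s + 312 = 0.
This factors further as (s^2 - 2s + 26)(s + 12) = 0.

s = 1 + 5j, 1 - 5j, -5, -12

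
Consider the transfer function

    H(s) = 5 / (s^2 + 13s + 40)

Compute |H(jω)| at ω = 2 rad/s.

|H(j2)| ≈ 0.1126

Substitute s = j2: numerator = 5, denominator = 36 + j26.
|H(j2)| = |5| / |36 + j26| = 5 / 44.407 ≈ 0.1126.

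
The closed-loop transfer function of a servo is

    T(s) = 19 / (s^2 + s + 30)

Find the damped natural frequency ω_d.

ω_d ≈ 5.454 rad/s

Comparing s^2 + s + 30 to s^2 + 2ζωₙs + ωₙ²: ωₙ = √30 ≈ 5.477 rad/s and ζ = 1/(2·√30) ≈ 0.09129.
ζωₙ = 1/2 = 0.5, so ω_d = ωₙ√(1−ζ²) = √(ωₙ² − (ζωₙ)²) = √(30 − 0.5²) = √29.75 ≈ 5.454 rad/s.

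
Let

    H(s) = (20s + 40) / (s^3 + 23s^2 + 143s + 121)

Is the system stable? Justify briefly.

The denominator s^3 + 23s^2 + 143s + 121 factors as (s + 11)^2(s + 1), giving poles at s = -11, -1, -11.
Since all poles lie strictly in the left half-plane, the system is stable.

stable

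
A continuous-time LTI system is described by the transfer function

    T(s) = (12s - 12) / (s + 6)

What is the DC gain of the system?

T(0) = -2

Set s = 0: T(0) = (-12) / (6) = -2.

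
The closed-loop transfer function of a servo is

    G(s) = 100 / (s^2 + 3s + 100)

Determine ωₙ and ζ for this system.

ωₙ = 10 rad/s, ζ = 0.15

Compare the denominator to the standard form s^2 + 2ζωₙs + ωₙ².
ωₙ² = 100, so ωₙ = 10 rad/s.
2ζωₙ = 3, so ζ = 3/(2·10) = 0.15.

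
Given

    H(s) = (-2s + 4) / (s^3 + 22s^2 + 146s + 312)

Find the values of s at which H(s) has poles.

The poles are the roots of the denominator s^3 + 22s^2 + 146s + 312 = 0.
Trying s = -12: the polynomial evaluates to 0, so (s + 12) is a factor.
Dividing out leaves s^2 + 10s + 26 = 0.
The quadratic formula then gives s = -5 ± 1j.

s = -5 + j, -5 - j, -12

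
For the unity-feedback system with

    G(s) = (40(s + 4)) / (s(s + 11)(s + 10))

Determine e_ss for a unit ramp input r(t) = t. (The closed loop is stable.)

e_ss = 0.6875

G(s) has one pole at the origin.
This is a Type 1 system. Kv = lim_{s→0} s·G(s) = 160/110 = 16/11.
e_ss = 1/Kv = 1/(16/11) = 11/16 ≈ 0.6875.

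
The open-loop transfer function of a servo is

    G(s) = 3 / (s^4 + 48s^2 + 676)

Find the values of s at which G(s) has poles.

s = -1 + 5j, -1 - 5j, 1 + 5j, 1 - 5j

The poles are the roots of the denominator s^4 + 48s^2 + 676 = 0.
No real roots exist; factor into two real quadratics: (s^2 + 2s + 26)(s^2 - 2s + 26) = 0.
Each quadratic gives a conjugate pair via the quadratic formula.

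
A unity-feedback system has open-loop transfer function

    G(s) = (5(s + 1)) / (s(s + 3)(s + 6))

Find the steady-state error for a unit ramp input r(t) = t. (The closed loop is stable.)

e_ss = 3.600

G(s) has one pole at the origin.
This is a Type 1 system. Kv = lim_{s→0} s·G(s) = 5/18.
e_ss = 1/Kv = 1/(5/18) = 18/5 ≈ 3.600.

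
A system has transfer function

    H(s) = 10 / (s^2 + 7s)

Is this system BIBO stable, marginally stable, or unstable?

marginally stable

The denominator s^2 + 7s factors as s(s + 7), giving poles at s = 0, -7.
Since the simple pole(s) at s = 0 lie on the jω-axis with none in the right half-plane, the system is marginally stable.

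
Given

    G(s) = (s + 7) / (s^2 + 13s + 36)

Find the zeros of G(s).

Set the numerator to zero: s + 7 = 0.
So s = -7.

s = -7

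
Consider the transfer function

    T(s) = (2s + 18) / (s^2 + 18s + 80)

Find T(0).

Set s = 0: T(0) = (18) / (80) = 9/40.

T(0) = 9/40 ≈ 0.2250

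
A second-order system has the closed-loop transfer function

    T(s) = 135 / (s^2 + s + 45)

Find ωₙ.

ωₙ ≈ 6.708 rad/s

Compare the denominator to the standard form s^2 + 2ζωₙs + ωₙ².
ωₙ² = 45, so ωₙ = √45 ≈ 6.708 rad/s.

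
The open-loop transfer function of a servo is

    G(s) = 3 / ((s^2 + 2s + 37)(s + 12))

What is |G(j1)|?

Substitute s = j1: numerator = 3, denominator = 430 + j60.
|G(j1)| = |3| / |430 + j60| = 3 / 434.17 ≈ 0.006910.

|G(j1)| ≈ 0.006910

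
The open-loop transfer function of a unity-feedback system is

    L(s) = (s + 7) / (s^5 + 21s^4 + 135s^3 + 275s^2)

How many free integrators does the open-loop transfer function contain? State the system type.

Type 2

Factor s from the denominator: s^5 + 21s^4 + 135s^3 + 275s^2 = s^2·(s^3 + 21s^2 + 135s + 275).
There are 2 poles at the origin, so the system is Type 2.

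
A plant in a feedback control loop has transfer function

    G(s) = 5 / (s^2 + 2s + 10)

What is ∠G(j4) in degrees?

At s = j4: numerator = 5, denominator = -6 + j8.
∠G = ∠num − ∠den = 0° − (126.87°) = -126.9°.

∠G(j4) ≈ -126.9°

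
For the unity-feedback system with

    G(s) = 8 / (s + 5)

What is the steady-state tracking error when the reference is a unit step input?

e_ss = 0.3846

G(s) has no poles at the origin.
This is a Type 0 system. Kp = lim_{s→0} G(s) = 8/5.
e_ss = 1/(1 + Kp) = 1/(1 + 8/5) = 5/13 ≈ 0.3846.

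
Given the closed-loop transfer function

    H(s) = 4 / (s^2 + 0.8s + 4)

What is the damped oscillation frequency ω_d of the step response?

ω_d ≈ 1.960 rad/s

Comparing s^2 + 0.8s + 4 to s^2 + 2ζωₙs + ωₙ²: ωₙ = 2 rad/s and ζ = 0.8/(2·2) = 0.2.
ζωₙ = 0.8/2 = 0.4, so ω_d = ωₙ√(1−ζ²) = √(ωₙ² − (ζωₙ)²) = √(4 − 0.4²) = √3.84 ≈ 1.960 rad/s.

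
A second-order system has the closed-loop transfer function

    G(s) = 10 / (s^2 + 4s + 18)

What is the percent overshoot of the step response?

%OS ≈ 18.7%

Comparing s^2 + 4s + 18 to s^2 + 2ζωₙs + ωₙ²: ωₙ = √18 ≈ 4.243 rad/s and ζ = 4/(2·√18) ≈ 0.4714.
%OS = 100·exp(−πζ/√(1−ζ²)) = 100·exp(−π·0.4714/√(1−0.4714²)) ≈ 18.7%.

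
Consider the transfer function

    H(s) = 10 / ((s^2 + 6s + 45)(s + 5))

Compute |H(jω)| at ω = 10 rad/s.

|H(j10)| ≈ 0.01099

Substitute s = j10: numerator = 10, denominator = -875 - j250.
|H(j10)| = |10| / |-875 - j250| = 10 / 910.01 ≈ 0.01099.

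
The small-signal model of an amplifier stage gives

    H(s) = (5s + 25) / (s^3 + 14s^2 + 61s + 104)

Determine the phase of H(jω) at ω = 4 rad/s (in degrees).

At s = j4: numerator = 25 + j20, denominator = -120 + j180.
∠H = ∠num − ∠den = 38.660° − (123.69°) = -85.03°.

∠H(j4) ≈ -85.03°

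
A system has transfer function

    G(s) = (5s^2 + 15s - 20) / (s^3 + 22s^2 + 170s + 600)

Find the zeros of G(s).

s = -4, 1

Set the numerator to zero: 5s^2 + 15s - 20 = 0, i.e. 5·(s^2 + 3s - 4) = 0.
Factoring: (s + 4)(s - 1) = 0.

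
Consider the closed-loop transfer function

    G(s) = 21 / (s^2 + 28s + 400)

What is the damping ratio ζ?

Compare the denominator to the standard form s^2 + 2ζωₙs + ωₙ².
ωₙ² = 400, so ωₙ = 20 rad/s.
2ζωₙ = 28, so ζ = 28/(2·20) = 0.7.
With ζ = 0.7 the response is underdamped.

ζ = 0.7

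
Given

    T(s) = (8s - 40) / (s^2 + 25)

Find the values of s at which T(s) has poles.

s = 5j, -5j

The poles are the roots of the denominator s^2 + 25 = 0.
Using the quadratic formula: s = (0 ± √(-100))/2 = 0 ± 5j.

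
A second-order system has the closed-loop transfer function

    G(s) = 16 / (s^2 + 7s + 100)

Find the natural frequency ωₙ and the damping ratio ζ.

ωₙ = 10 rad/s, ζ = 0.35

Compare the denominator to the standard form s^2 + 2ζωₙs + ωₙ².
ωₙ² = 100, so ωₙ = 10 rad/s.
2ζωₙ = 7, so ζ = 7/(2·10) = 0.35.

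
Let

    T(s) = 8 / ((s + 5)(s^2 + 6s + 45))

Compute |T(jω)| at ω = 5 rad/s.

Substitute s = j5: numerator = 8, denominator = -50 + j250.
|T(j5)| = |8| / |-50 + j250| = 8 / 254.95 ≈ 0.03138.

|T(j5)| ≈ 0.03138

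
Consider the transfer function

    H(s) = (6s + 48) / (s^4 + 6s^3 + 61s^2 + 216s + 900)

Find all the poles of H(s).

s = ±6j, -3 ± 4j

The poles are the roots of the denominator s^4 + 6s^3 + 61s^2 + 216s + 900 = 0.
No real roots exist; factor into two real quadratics: (s^2 + 36)(s^2 + 6s + 25) = 0.
Each quadratic gives a conjugate pair via the quadratic formula.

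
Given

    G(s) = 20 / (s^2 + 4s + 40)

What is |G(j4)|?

|G(j4)| ≈ 0.6934

Substitute s = j4: numerator = 20, denominator = 24 + j16.
|G(j4)| = |20| / |24 + j16| = 20 / 28.844 ≈ 0.6934.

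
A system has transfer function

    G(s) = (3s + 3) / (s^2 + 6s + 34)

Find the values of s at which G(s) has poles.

s = -3 ± 5j

The poles are the roots of the denominator s^2 + 6s + 34 = 0.
Using the quadratic formula: s = (-6 ± √(-100))/2 = -3 ± 5j.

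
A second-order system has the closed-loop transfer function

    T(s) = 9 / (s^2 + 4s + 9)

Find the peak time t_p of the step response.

t_p ≈ 1.405 s

Comparing s^2 + 4s + 9 to s^2 + 2ζωₙs + ωₙ²: ωₙ = 3 rad/s and ζ = 4/(2·3) ≈ 0.6667.
ζωₙ = 4/2 = 2, so ω_d = ωₙ√(1−ζ²) = √(ωₙ² − (ζωₙ)²) = √(9 − 2²) = √5 ≈ 2.236 rad/s.
t_p = π/ω_d = π/2.236 ≈ 1.405 s.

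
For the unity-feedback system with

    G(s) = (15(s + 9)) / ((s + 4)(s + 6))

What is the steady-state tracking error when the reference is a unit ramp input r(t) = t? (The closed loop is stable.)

e_ss = ∞

G(s) has no poles at the origin.
This is a Type 0 system; Kv = lim_{s→0} s·G(s) = 0, so the steady-state error for a ramp input is infinite.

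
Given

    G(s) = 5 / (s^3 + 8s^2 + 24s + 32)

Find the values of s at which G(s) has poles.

s = -2 ± 2j, -4

The poles are the roots of the denominator s^3 + 8s^2 + 24s + 32 = 0.
Trying s = -4: the polynomial evaluates to 0, so (s + 4) is a factor.
Dividing out leaves s^2 + 4s + 8 = 0.
The quadratic formula then gives s = -2 ± 2j.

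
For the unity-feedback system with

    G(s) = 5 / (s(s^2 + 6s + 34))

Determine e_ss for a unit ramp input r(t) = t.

e_ss = 6.800

G(s) has one pole at the origin.
This is a Type 1 system. Kv = lim_{s→0} s·G(s) = 5/34.
e_ss = 1/Kv = 1/(5/34) = 34/5 ≈ 6.800.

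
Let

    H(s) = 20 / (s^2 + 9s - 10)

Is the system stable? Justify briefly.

unstable

The denominator s^2 + 9s - 10 factors as (s - 1)(s + 10), giving poles at s = 1, -10.
Since the pole(s) at s = 1 lie in the right half-plane, the system is unstable.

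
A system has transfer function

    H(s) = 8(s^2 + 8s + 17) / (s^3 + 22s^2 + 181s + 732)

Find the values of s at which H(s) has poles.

The poles are the roots of the denominator s^3 + 22s^2 + 181s + 732 = 0.
Trying s = -12: the polynomial evaluates to 0, so (s + 12) is a factor.
Dividing out leaves s^2 + 10s + 61 = 0.
The quadratic formula then gives s = -5 ± 6j.

s = -12, -5 ± 6j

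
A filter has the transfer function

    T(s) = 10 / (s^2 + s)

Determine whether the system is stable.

The denominator s^2 + s factors as s(s + 1), giving poles at s = 0, -1.
Since the simple pole(s) at s = 0 lie on the jω-axis with none in the right half-plane, the system is marginally stable.

marginally stable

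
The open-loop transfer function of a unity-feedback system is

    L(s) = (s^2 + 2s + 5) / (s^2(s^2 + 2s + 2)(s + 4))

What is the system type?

Type 2

The denominator has 2 factors of s at the origin (free integrators), so this is a Type 2 system.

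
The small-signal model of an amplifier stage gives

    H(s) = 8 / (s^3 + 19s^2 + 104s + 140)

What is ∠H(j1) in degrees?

∠H(j1) ≈ -40.41°

At s = j1: numerator = 8, denominator = 121 + j103.
∠H = ∠num − ∠den = 0° − (40.406°) = -40.41°.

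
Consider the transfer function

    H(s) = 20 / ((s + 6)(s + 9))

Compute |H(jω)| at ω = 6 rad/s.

|H(j6)| ≈ 0.2179

Substitute s = j6: numerator = 20, denominator = 18 + j90.
|H(j6)| = |20| / |18 + j90| = 20 / 91.782 ≈ 0.2179.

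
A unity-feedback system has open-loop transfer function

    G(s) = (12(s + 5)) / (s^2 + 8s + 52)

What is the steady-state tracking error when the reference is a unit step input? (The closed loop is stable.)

G(s) has no poles at the origin.
This is a Type 0 system. Kp = lim_{s→0} G(s) = 60/52 = 15/13.
e_ss = 1/(1 + Kp) = 1/(1 + 15/13) = 13/28 ≈ 0.4643.

e_ss = 0.4643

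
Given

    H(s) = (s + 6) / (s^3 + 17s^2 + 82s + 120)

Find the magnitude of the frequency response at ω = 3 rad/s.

Substitute s = j3: numerator = 6 + j3, denominator = -33 + j219.
|H(j3)| = |6 + j3| / |-33 + j219| = 6.7082 / 221.47 ≈ 0.03029.

|H(j3)| ≈ 0.03029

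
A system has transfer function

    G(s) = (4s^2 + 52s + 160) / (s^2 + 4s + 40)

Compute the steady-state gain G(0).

G(0) = 4

Set s = 0: G(0) = (160) / (40) = 4.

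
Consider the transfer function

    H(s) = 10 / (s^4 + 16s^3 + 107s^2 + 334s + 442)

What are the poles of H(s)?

The poles are the roots of the denominator s^4 + 16s^3 + 107s^2 + 334s + 442 = 0.
No real roots exist; factor into two real quadratics: (s^2 + 10s + 34)(s^2 + 6s + 13) = 0.
Each quadratic gives a conjugate pair via the quadratic formula.

s = -5 ± 3j, -3 ± 2j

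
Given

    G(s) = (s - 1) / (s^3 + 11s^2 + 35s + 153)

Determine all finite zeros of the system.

s = 1

Set the numerator to zero: s - 1 = 0.
So s = 1.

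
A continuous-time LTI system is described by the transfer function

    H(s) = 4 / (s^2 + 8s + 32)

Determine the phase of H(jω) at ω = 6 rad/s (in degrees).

∠H(j6) ≈ -94.76°

At s = j6: numerator = 4, denominator = -4 + j48.
∠H = ∠num − ∠den = 0° − (94.764°) = -94.76°.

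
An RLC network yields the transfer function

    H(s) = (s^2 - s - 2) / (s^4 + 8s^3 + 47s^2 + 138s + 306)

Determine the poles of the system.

s = -1 ± 4j, -3 ± 3j

The poles are the roots of the denominator s^4 + 8s^3 + 47s^2 + 138s + 306 = 0.
No real roots exist; factor into two real quadratics: (s^2 + 2s + 17)(s^2 + 6s + 18) = 0.
Each quadratic gives a conjugate pair via the quadratic formula.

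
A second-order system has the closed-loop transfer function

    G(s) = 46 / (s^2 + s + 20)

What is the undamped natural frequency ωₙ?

ωₙ ≈ 4.472 rad/s

Compare the denominator to the standard form s^2 + 2ζωₙs + ωₙ².
ωₙ² = 20, so ωₙ = √20 ≈ 4.472 rad/s.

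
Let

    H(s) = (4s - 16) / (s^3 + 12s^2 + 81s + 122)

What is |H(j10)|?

Substitute s = j10: numerator = -16 + j40, denominator = -1078 - j190.
|H(j10)| = |-16 + j40| / |-1078 - j190| = 43.081 / 1094.6 ≈ 0.03936.

|H(j10)| ≈ 0.03936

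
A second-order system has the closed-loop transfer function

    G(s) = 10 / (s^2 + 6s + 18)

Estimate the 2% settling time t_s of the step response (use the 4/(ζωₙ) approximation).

t_s ≈ 1.333 s

Comparing s^2 + 6s + 18 to s^2 + 2ζωₙs + ωₙ²: ωₙ = √18 ≈ 4.243 rad/s and ζ = 6/(2·√18) ≈ 0.7071.
ζωₙ = 6/2 = 3, so t_s ≈ 4/(ζωₙ) = 4/3 ≈ 1.333 s.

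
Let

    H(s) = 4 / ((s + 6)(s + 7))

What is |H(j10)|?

|H(j10)| ≈ 0.02810

Substitute s = j10: numerator = 4, denominator = -58 + j130.
|H(j10)| = |4| / |-58 + j130| = 4 / 142.35 ≈ 0.02810.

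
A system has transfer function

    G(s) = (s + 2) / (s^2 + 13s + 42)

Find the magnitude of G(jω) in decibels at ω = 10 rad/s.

Substitute s = j10: numerator = 2 + j10, denominator = -58 + j130.
|G(j10)| = |2 + j10| / |-58 + j130| = 10.198 / 142.35 ≈ 0.07164.
In decibels: 20·log₁₀(0.07164) ≈ -22.9 dB.

|G(j10)|_dB ≈ -22.9 dB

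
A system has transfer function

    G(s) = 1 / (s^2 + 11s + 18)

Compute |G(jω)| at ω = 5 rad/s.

Substitute s = j5: numerator = 1, denominator = -7 + j55.
|G(j5)| = |1| / |-7 + j55| = 1 / 55.444 ≈ 0.01804.

|G(j5)| ≈ 0.01804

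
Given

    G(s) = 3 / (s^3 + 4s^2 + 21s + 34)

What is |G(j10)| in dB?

Substitute s = j10: numerator = 3, denominator = -366 - j790.
|G(j10)| = |3| / |-366 - j790| = 3 / 870.66 ≈ 0.003446.
In decibels: 20·log₁₀(0.003446) ≈ -49.3 dB.

|G(j10)|_dB ≈ -49.3 dB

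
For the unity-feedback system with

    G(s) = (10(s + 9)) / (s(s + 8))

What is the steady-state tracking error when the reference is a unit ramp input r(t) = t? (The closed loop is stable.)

G(s) has one pole at the origin.
This is a Type 1 system. Kv = lim_{s→0} s·G(s) = 90/8 = 45/4.
e_ss = 1/Kv = 1/(45/4) = 4/45 ≈ 0.08889.

e_ss = 0.08889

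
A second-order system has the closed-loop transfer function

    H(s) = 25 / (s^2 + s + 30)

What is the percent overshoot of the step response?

%OS ≈ 75.0%

Comparing s^2 + s + 30 to s^2 + 2ζωₙs + ωₙ²: ωₙ = √30 ≈ 5.477 rad/s and ζ = 1/(2·√30) ≈ 0.09129.
%OS = 100·exp(−πζ/√(1−ζ²)) = 100·exp(−π·0.09129/√(1−0.09129²)) ≈ 75.0%.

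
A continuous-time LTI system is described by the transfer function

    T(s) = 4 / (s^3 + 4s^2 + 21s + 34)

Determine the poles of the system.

The poles are the roots of the denominator s^3 + 4s^2 + 21s + 34 = 0.
Trying s = -2: the polynomial evaluates to 0, so (s + 2) is a factor.
Dividing out leaves s^2 + 2s + 17 = 0.
The quadratic formula then gives s = -1 ± 4j.

s = -1 + 4j, -1 - 4j, -2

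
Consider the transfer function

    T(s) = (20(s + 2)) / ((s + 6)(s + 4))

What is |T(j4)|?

|T(j4)| ≈ 2.193

Substitute s = j4: numerator = 40 + j80, denominator = 8 + j40.
|T(j4)| = |40 + j80| / |8 + j40| = 89.443 / 40.792 ≈ 2.193.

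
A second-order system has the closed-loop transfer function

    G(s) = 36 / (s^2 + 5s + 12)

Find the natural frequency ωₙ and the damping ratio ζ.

ωₙ ≈ 3.464 rad/s, ζ ≈ 0.7217

Compare the denominator to the standard form s^2 + 2ζωₙs + ωₙ².
ωₙ² = 12, so ωₙ = √12 ≈ 3.464 rad/s.
2ζωₙ = 5, so ζ = 5/(2·√12) ≈ 0.7217.
With ζ = 0.7217 the response is underdamped.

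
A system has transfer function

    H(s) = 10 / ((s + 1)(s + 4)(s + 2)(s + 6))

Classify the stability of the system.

stable

The poles can be read from the denominator factors: s = -1, -4, -2, -6.
Since all poles lie strictly in the left half-plane, the system is stable.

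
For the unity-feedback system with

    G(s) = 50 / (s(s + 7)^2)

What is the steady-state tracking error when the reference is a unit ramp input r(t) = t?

e_ss = 0.9800

G(s) has one pole at the origin.
This is a Type 1 system. Kv = lim_{s→0} s·G(s) = 50/49.
e_ss = 1/Kv = 1/(50/49) = 49/50 ≈ 0.9800.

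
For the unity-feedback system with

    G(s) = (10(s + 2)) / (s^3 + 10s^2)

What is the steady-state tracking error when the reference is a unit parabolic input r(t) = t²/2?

G(s) has 2 poles at the origin.
This is a Type 2 system. Ka = lim_{s→0} s^2·G(s) = 20/10 = 2.
e_ss = 1/Ka = 1/(2) = 1/2 ≈ 0.5000.

e_ss = 0.5000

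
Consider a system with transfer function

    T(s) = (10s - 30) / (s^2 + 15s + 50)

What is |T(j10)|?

Substitute s = j10: numerator = -30 + j100, denominator = -50 + j150.
|T(j10)| = |-30 + j100| / |-50 + j150| = 104.40 / 158.11 ≈ 0.6603.

|T(j10)| ≈ 0.6603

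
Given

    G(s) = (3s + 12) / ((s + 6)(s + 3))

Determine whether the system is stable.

The poles can be read from the denominator factors: s = -6, -3.
Since all poles lie strictly in the left half-plane, the system is stable.

stable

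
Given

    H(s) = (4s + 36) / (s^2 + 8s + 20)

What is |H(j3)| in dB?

|H(j3)|_dB ≈ 3.15 dB

Substitute s = j3: numerator = 36 + j12, denominator = 11 + j24.
|H(j3)| = |36 + j12| / |11 + j24| = 37.947 / 26.401 ≈ 1.437.
In decibels: 20·log₁₀(1.437) ≈ 3.15 dB.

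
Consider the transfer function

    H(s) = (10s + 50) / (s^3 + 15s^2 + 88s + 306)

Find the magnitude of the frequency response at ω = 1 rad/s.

Substitute s = j1: numerator = 50 + j10, denominator = 291 + j87.
|H(j1)| = |50 + j10| / |291 + j87| = 50.990 / 303.73 ≈ 0.1679.

|H(j1)| ≈ 0.1679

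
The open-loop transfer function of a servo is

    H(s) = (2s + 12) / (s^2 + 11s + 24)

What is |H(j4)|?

|H(j4)| ≈ 0.3225

Substitute s = j4: numerator = 12 + j8, denominator = 8 + j44.
|H(j4)| = |12 + j8| / |8 + j44| = 14.422 / 44.721 ≈ 0.3225.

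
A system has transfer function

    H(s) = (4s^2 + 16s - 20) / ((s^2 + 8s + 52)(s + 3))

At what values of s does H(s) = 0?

s = -5, 1

Set the numerator to zero: 4s^2 + 16s - 20 = 0, i.e. 4·(s^2 + 4s - 5) = 0.
Factoring: (s + 5)(s - 1) = 0.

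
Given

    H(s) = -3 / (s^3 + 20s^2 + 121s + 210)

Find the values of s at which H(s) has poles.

The poles are the roots of the denominator s^3 + 20s^2 + 121s + 210 = 0.
Trying s = -3: the polynomial evaluates to 0, so (s + 3) is a factor.
Dividing out leaves s^2 + 17s + 70 = 0.
Factoring the quadratic: (s + 7)(s + 10) = 0.

s = -3, -7, -10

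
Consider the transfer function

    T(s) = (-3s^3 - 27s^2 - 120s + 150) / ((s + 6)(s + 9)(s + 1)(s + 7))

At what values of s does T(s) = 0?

s = -5 ± 5j, 1

Set the numerator to zero: -3s^3 - 27s^2 - 120s + 150 = 0, i.e. -3·(s^3 + 9s^2 + 40s - 50) = 0.
Factoring: (s^2 + 10s + 50)(s - 1) = 0.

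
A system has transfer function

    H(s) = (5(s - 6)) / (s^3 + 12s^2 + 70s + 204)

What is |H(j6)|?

Substitute s = j6: numerator = -30 + j30, denominator = -228 + j204.
|H(j6)| = |-30 + j30| / |-228 + j204| = 42.426 / 305.94 ≈ 0.1387.

|H(j6)| ≈ 0.1387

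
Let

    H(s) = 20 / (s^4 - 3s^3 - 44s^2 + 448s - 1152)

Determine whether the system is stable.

unstable

The denominator s^4 - 3s^3 - 44s^2 + 448s - 1152 factors as (s + 9)(s^2 - 8s + 32)(s - 4), giving poles at s = -9, 4 + 4j, 4 - 4j, 4.
Since the pole(s) at s = 4 ± 4j, 4 lie in the right half-plane, the system is unstable.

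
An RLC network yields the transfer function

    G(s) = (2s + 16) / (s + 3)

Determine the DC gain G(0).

Set s = 0: G(0) = (16) / (3) = 16/3.

G(0) = 16/3 ≈ 5.333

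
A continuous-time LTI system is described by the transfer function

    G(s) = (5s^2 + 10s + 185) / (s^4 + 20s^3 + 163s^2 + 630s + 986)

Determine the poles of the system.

The poles are the roots of the denominator s^4 + 20s^3 + 163s^2 + 630s + 986 = 0.
No real roots exist; factor into two real quadratics: (s^2 + 10s + 29)(s^2 + 10s + 34) = 0.
Each quadratic gives a conjugate pair via the quadratic formula.

s = -5 + 2j, -5 - 2j, -5 + 3j, -5 - 3j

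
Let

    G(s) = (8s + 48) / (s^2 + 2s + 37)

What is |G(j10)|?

|G(j10)| ≈ 1.411

Substitute s = j10: numerator = 48 + j80, denominator = -63 + j20.
|G(j10)| = |48 + j80| / |-63 + j20| = 93.295 / 66.098 ≈ 1.411.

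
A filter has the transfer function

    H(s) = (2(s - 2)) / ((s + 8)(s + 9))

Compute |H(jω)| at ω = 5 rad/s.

|H(j5)| ≈ 0.1109

Substitute s = j5: numerator = -4 + j10, denominator = 47 + j85.
|H(j5)| = |-4 + j10| / |47 + j85| = 10.770 / 97.129 ≈ 0.1109.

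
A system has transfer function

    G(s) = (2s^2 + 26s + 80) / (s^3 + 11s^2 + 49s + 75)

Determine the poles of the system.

The poles are the roots of the denominator s^3 + 11s^2 + 49s + 75 = 0.
Trying s = -3: the polynomial evaluates to 0, so (s + 3) is a factor.
Dividing out leaves s^2 + 8s + 25 = 0.
The quadratic formula then gives s = -4 ± 3j.

s = -4 + 3j, -4 - 3j, -3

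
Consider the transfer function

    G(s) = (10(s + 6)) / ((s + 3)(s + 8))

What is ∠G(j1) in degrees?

∠G(j1) ≈ -16.10°

At s = j1: numerator = 60 + j10, denominator = 23 + j11.
∠G = ∠num − ∠den = 9.4623° − (25.560°) = -16.10°.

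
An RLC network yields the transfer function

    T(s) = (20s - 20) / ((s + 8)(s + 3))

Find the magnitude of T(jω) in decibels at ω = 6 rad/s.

|T(j6)|_dB ≈ 5.17 dB

Substitute s = j6: numerator = -20 + j120, denominator = -12 + j66.
|T(j6)| = |-20 + j120| / |-12 + j66| = 121.66 / 67.082 ≈ 1.814.
In decibels: 20·log₁₀(1.814) ≈ 5.17 dB.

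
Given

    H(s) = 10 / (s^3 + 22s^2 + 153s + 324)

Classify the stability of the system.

stable

The denominator s^3 + 22s^2 + 153s + 324 factors as (s + 9)^2(s + 4), giving poles at s = -9, -9, -4.
Since all poles lie strictly in the left half-plane, the system is stable.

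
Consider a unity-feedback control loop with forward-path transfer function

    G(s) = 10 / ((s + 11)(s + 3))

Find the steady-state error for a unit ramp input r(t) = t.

G(s) has no poles at the origin.
This is a Type 0 system; Kv = lim_{s→0} s·G(s) = 0, so the steady-state error for a ramp input is infinite.

e_ss = ∞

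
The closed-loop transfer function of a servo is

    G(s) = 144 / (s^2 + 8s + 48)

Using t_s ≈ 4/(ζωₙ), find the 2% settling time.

Comparing s^2 + 8s + 48 to s^2 + 2ζωₙs + ωₙ²: ωₙ = √48 ≈ 6.928 rad/s and ζ = 8/(2·√48) ≈ 0.5774.
ζωₙ = 8/2 = 4, so t_s ≈ 4/(ζωₙ) = 4/4 = 1 s.

t_s ≈ 1 s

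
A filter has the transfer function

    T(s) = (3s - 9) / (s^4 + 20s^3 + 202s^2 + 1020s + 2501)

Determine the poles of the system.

The poles are the roots of the denominator s^4 + 20s^3 + 202s^2 + 1020s + 2501 = 0.
No real roots exist; factor into two real quadratics: (s^2 + 10s + 61)(s^2 + 10s + 41) = 0.
Each quadratic gives a conjugate pair via the quadratic formula.

s = -5 ± 6j, -5 ± 4j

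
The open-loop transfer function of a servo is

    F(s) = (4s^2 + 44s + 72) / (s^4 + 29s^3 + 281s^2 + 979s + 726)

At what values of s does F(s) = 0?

Set the numerator to zero: 4s^2 + 44s + 72 = 0, i.e. 4·(s^2 + 11s + 18) = 0.
Factoring: (s + 2)(s + 9) = 0.

s = -2, -9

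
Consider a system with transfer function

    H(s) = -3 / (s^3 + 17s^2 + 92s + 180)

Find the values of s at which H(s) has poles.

The poles are the roots of the denominator s^3 + 17s^2 + 92s + 180 = 0.
Trying s = -9: the polynomial evaluates to 0, so (s + 9) is a factor.
Dividing out leaves s^2 + 8s + 20 = 0.
The quadratic formula then gives s = -4 ± 2j.

s = -4 ± 2j, -9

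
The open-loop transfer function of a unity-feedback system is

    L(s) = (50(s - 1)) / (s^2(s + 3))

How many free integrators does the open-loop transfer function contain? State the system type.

Type 2

The denominator has 2 factors of s at the origin (free integrators), so this is a Type 2 system.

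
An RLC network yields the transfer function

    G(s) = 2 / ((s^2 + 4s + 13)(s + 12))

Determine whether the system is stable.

stable

The poles can be read from the denominator factors: s = -2 ± 3j, -12.
Since all poles lie strictly in the left half-plane, the system is stable.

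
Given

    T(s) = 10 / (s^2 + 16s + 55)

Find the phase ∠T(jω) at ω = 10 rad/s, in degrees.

At s = j10: numerator = 10, denominator = -45 + j160.
∠T = ∠num − ∠den = 0° − (105.71°) = -105.7°.

∠T(j10) ≈ -105.7°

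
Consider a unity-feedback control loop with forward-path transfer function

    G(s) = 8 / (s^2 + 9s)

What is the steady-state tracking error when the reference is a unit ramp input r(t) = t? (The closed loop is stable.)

e_ss = 1.125

G(s) has one pole at the origin.
This is a Type 1 system. Kv = lim_{s→0} s·G(s) = 8/9.
e_ss = 1/Kv = 1/(8/9) = 9/8 ≈ 1.125.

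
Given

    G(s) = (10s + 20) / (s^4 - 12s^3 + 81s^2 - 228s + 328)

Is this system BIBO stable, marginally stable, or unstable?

unstable

The denominator s^4 - 12s^3 + 81s^2 - 228s + 328 factors as (s^2 - 4s + 8)(s^2 - 8s + 41), giving poles at s = 2 + 2j, 2 - 2j, 4 + 5j, 4 - 5j.
Since the pole(s) at s = 2 + 2j, 2 - 2j, 4 + 5j, 4 - 5j lie in the right half-plane, the system is unstable.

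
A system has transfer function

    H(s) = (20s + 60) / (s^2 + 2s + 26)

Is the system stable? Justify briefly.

stable

The denominator s^2 + 2s + 26 factors as (s^2 + 2s + 26), giving poles at s = -1 + 5j, -1 - 5j.
Since all poles lie strictly in the left half-plane, the system is stable.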